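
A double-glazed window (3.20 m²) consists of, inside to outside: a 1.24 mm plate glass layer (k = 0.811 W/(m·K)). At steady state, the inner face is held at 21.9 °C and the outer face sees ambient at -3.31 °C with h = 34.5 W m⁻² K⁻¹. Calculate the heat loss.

Q = 2640 W

Series thermal resistances, inner to outer:
  R_plate glass = L/(kA) = 0.00124/(0.811·3.20) = 4.778×10^-4 K/W
  R_conv,out = 1/(hA) = 1/(34.5·3.20) = 0.009058 K/W
ΣR = 4.778×10^-4 + 0.009058 = 0.009536 K/W
Q = ΔT/ΣR = (21.9 °C − -3.31 °C)/0.009536 = 2640 W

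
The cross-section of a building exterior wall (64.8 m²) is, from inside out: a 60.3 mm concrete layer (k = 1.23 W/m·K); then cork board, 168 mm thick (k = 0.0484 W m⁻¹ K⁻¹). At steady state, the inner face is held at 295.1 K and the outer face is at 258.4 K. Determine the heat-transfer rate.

Series thermal resistances, inner to outer:
  R_concrete = L/(kA) = 0.0603/(1.23·64.8) = 7.565×10^-4 K/W
  R_cork board = L/(kA) = 0.168/(0.0484·64.8) = 0.05357 K/W
ΣR = 7.565×10^-4 + 0.05357 = 0.05433 K/W
Q = ΔT/ΣR = (295.1 K − 258.4 K)/0.05433 = 676 W

Q = 676 W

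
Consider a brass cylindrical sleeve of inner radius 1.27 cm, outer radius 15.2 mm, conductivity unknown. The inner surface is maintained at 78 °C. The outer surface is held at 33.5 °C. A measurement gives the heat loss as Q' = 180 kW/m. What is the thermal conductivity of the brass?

k = 116 W/m·K

ΣR = ΔT/Q' = |78 − 33.5|/1.80×10^5 = 2.472×10^-4 m·K/W
ln(r₂/r₁)/(2πk) = 2.472×10^-4 ⇒ k = 0.1797/(2π·2.472×10^-4) = 116 W/m·K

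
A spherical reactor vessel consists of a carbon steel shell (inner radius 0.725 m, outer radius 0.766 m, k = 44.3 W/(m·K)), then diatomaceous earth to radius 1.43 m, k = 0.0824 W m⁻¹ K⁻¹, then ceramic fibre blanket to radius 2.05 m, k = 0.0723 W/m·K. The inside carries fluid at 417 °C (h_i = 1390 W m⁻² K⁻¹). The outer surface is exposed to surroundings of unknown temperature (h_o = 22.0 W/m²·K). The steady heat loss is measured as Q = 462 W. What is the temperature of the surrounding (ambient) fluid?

Sum the resistances:
  R_conv,in = 1/(4πr²h) = 1/(4π·0.725²·1390) = 1.089×10^-4 K/W
  R_carbon steel = (1/0.725 − 1/0.766)/(4πk) = 0.07383/(4π·44.3) = 1.326×10^-4 K/W
  R_diatomaceous earth = (1/0.766 − 1/1.43)/(4πk) = 0.6062/(4π·0.0824) = 0.5854 K/W
  R_ceramic fibre blanket = (1/1.43 − 1/2.05)/(4πk) = 0.2115/(4π·0.0723) = 0.2328 K/W
  R_conv,out = 1/(4πr²h) = 1/(4π·2.05²·22.0) = 8.607×10^-4 K/W
ΣR = 0.8193 K/W
ΔT = Q·ΣR = 462 × 0.8193 = 378.5 K
Heat flows outward, so T_out = T_in − ΔT = 417 − 378.5 = 38.5 °C

T_out = 38.5 °C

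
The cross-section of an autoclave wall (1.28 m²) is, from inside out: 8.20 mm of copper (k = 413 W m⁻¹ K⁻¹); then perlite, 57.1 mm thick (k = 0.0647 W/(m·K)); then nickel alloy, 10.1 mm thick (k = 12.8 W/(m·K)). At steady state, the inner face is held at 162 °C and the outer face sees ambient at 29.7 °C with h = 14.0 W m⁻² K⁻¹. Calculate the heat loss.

Q = 177 W

Series thermal resistances, inner to outer:
  R_copper = L/(kA) = 0.00820/(413·1.28) = 1.551×10^-5 K/W
  R_perlite = L/(kA) = 0.0571/(0.0647·1.28) = 0.6895 K/W
  R_nickel alloy = L/(kA) = 0.0101/(12.8·1.28) = 6.165×10^-4 K/W
  R_conv,out = 1/(hA) = 1/(14.0·1.28) = 0.05580 K/W
ΣR = 1.551×10^-5 + 0.6895 + 6.165×10^-4 + 0.05580 = 0.7459 K/W
Q = ΔT/ΣR = (162 °C − 29.7 °C)/0.7459 = 177 W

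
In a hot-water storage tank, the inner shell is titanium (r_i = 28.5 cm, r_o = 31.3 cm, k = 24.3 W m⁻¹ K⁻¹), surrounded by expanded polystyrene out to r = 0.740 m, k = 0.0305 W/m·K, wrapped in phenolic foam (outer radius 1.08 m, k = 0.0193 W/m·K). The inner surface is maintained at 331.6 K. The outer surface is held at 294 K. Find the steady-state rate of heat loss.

Resistance network (inner→outer):
  R_titanium = (1/0.285 − 1/0.313)/(4πk) = 0.3139/(4π·24.3) = 0.001028 K/W
  R_expanded polystyrene = (1/0.313 − 1/0.740)/(4πk) = 1.844/(4π·0.0305) = 4.810 K/W
  R_phenolic foam = (1/0.740 − 1/1.08)/(4πk) = 0.4254/(4π·0.0193) = 1.754 K/W
ΣR = 0.001028 + 4.810 + 1.754 = 6.565 K/W
Q = ΔT/ΣR = (331.6 K − 294 K)/6.565 = 5.73 W

Q = 5.73 W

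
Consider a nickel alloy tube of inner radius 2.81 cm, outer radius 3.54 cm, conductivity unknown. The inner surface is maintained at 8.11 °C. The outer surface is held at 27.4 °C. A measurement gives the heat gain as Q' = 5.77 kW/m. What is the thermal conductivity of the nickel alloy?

k = 11.0 W/m·K

ΣR = ΔT/Q' = |8.11 − 27.4|/5770 = 0.003343 m·K/W
ln(r₂/r₁)/(2πk) = 0.003343 ⇒ k = 0.2309/(2π·0.003343) = 11.0 W/m·K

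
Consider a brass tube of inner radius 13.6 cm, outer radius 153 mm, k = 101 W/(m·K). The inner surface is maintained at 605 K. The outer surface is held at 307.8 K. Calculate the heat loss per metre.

Q' = 1600 kW/m

Q' = 2πk·ΔT/ln(r₂/r₁) = 2π × 101 × 297.2 / ln(0.153/0.136) = 1.60×10^6 W/m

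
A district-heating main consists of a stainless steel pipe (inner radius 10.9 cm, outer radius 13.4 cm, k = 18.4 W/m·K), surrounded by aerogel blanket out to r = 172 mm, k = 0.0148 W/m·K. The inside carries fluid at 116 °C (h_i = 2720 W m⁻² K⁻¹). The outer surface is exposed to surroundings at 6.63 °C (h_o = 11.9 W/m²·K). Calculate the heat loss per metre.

Series thermal resistances, inner to outer:
  R'_conv,in = 1/(2πr h) = 1/(2π·0.109·2720) = 5.368×10^-4 m·K/W
  R'_stainless steel = ln(0.134/0.109)/(2πk) = 0.2065/(2π·18.4) = 0.001786 m·K/W
  R'_aerogel blanket = ln(0.172/0.134)/(2πk) = 0.2497/(2π·0.0148) = 2.685 m·K/W
  R'_conv,out = 1/(2πr h) = 1/(2π·0.172·11.9) = 0.07776 m·K/W
ΣR = 5.368×10^-4 + 0.001786 + 2.685 + 0.07776 = 2.765 m·K/W
Q' = ΔT/ΣR = (116 °C − 6.63 °C)/2.765 = 39.6 W/m

Q' = 39.6 W/m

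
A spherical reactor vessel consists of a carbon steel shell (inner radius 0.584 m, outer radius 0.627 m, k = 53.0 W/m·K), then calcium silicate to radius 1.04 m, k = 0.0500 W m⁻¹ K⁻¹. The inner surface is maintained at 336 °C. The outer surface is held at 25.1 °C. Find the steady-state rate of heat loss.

Series thermal resistances, inner to outer:
  R_carbon steel = (1/0.584 − 1/0.627)/(4πk) = 0.1174/(4π·53.0) = 1.763×10^-4 K/W
  R_calcium silicate = (1/0.627 − 1/1.04)/(4πk) = 0.6334/(4π·0.0500) = 1.008 K/W
ΣR = 1.763×10^-4 + 1.008 = 1.008 K/W
Q = ΔT/ΣR = (336 °C − 25.1 °C)/1.008 = 308 W

Q = 308 W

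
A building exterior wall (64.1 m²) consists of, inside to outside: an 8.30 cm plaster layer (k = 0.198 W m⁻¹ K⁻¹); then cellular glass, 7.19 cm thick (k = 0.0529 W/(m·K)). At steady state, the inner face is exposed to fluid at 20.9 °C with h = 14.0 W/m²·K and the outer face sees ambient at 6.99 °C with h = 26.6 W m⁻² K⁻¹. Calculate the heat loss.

Series thermal resistances, inner to outer:
  R_conv,in = 1/(hA) = 1/(14.0·64.1) = 0.001114 K/W
  R_plaster = L/(kA) = 0.0830/(0.198·64.1) = 0.006540 K/W
  R_cellular glass = L/(kA) = 0.0719/(0.0529·64.1) = 0.02120 K/W
  R_conv,out = 1/(hA) = 1/(26.6·64.1) = 5.865×10^-4 K/W
ΣR = 0.001114 + 0.006540 + 0.02120 + 5.865×10^-4 = 0.02944 K/W
Q = ΔT/ΣR = (20.9 °C − 6.99 °C)/0.02944 = 472 W

Q = 472 W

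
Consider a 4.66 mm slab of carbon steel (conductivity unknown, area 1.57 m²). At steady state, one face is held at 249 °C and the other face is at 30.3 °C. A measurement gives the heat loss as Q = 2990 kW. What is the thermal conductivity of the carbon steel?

ΣR = ΔT/Q = |249 − 30.3|/2.99×10^6 = 7.314×10^-5 K/W
L/(kA) = 7.314×10^-5 ⇒ k = 0.00466/(7.314×10^-5·1.57) = 40.6 W/m·K

k = 40.6 W/m·K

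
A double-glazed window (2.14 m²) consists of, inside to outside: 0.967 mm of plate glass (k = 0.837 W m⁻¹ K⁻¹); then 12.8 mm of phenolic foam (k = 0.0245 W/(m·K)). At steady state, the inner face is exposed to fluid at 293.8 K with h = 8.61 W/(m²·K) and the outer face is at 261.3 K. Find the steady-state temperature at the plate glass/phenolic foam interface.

Series thermal resistances, inner to outer:
  R_conv,in = 1/(hA) = 1/(8.61·2.14) = 0.05427 K/W
  R_plate glass = L/(kA) = 9.67×10^-4/(0.837·2.14) = 5.399×10^-4 K/W
  R_phenolic foam = L/(kA) = 0.0128/(0.0245·2.14) = 0.2441 K/W
ΣR = 0.05427 + 5.399×10^-4 + 0.2441 = 0.2989 K/W
Q = ΔT/ΣR = (293.8 K − 261.3 K)/0.2989 = 108.7 W
From the inner boundary to the plate glass/phenolic foam interface, ΣR_partial = 0.05481 K/W.
T_interface = T_in − Q·ΣR_partial = 293.8 K − (108.7)(0.05481) = 287.8 K

T = 287.8 K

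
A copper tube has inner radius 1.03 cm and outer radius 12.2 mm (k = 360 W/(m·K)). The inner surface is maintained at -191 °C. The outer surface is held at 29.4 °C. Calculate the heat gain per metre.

Q' = 2πk·ΔT/ln(r₂/r₁) = 2π × 360 × 220.4 / ln(0.0122/0.0103) = 2.94×10^6 W/m

Q' = 2940 kW/m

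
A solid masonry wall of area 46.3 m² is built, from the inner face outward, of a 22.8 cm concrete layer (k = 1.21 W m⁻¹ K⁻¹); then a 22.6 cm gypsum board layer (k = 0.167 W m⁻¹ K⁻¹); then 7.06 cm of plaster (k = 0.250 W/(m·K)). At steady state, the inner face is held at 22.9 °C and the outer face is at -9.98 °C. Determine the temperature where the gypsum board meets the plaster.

T = -4.89 °C

Treat each layer as a resistance in series:
  R_concrete = L/(kA) = 0.228/(1.21·46.3) = 0.004070 K/W
  R_gypsum board = L/(kA) = 0.226/(0.167·46.3) = 0.02923 K/W
  R_plaster = L/(kA) = 0.0706/(0.250·46.3) = 0.006099 K/W
ΣR = 0.004070 + 0.02923 + 0.006099 = 0.03940 K/W
Q = ΔT/ΣR = (22.9 °C − -9.98 °C)/0.03940 = 834.5 W
From the inner boundary to the gypsum board/plaster interface, ΣR_partial = 0.03330 K/W.
T_interface = T_in − Q·ΣR_partial = 22.9 °C − (834.5)(0.03330) = -4.89 °C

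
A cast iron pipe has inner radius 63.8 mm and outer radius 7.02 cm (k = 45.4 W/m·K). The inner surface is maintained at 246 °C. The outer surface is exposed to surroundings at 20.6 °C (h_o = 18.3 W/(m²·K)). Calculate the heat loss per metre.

Series thermal resistances, inner to outer:
  R'_cast iron = ln(0.0702/0.0638)/(2πk) = 0.09560/(2π·45.4) = 3.351×10^-4 m·K/W
  R'_conv,out = 1/(2πr h) = 1/(2π·0.0702·18.3) = 0.1239 m·K/W
ΣR = 3.351×10^-4 + 0.1239 = 0.1242 m·K/W
Q' = ΔT/ΣR = (246 °C − 20.6 °C)/0.1242 = 1810 W/m

Q' = 1810 W/m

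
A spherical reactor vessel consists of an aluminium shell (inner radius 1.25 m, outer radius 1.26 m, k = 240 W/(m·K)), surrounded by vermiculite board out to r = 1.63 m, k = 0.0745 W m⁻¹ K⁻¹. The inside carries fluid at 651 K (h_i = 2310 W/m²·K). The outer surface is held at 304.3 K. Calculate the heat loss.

Series thermal resistances, inner to outer:
  R_conv,in = 1/(4πr²h) = 1/(4π·1.25²·2310) = 2.205×10^-5 K/W
  R_aluminium = (1/1.25 − 1/1.26)/(4πk) = 0.006349/(4π·240) = 2.105×10^-6 K/W
  R_vermiculite board = (1/1.26 − 1/1.63)/(4πk) = 0.1802/(4π·0.0745) = 0.1924 K/W
ΣR = 2.205×10^-5 + 2.105×10^-6 + 0.1924 = 0.1924 K/W
Q = ΔT/ΣR = (651 K − 304.3 K)/0.1924 = 1800 W

Q = 1800 W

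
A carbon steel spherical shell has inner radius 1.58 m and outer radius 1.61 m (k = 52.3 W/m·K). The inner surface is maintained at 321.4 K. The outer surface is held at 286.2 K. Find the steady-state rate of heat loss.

Q = 4πk·ΔT/(1/r₁ − 1/r₂) = 4π × 52.3 × 35.2 / (1/1.58 − 1/1.61) = 1.96×10^6 W

Q = 1960 kW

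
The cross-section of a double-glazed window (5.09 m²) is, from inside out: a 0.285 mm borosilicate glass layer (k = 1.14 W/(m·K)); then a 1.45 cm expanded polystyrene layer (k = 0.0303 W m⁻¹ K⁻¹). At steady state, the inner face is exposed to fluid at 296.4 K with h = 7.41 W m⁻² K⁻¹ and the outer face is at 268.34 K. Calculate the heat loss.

Treat each layer as a resistance in series:
  R_conv,in = 1/(hA) = 1/(7.41·5.09) = 0.02651 K/W
  R_borosilicate glass = L/(kA) = 2.85×10^-4/(1.14·5.09) = 4.912×10^-5 K/W
  R_expanded polystyrene = L/(kA) = 0.0145/(0.0303·5.09) = 0.09402 K/W
ΣR = 0.02651 + 4.912×10^-5 + 0.09402 = 0.1206 K/W
Q = ΔT/ΣR = (296.4 K − 268.34 K)/0.1206 = 233 W

Q = 233 W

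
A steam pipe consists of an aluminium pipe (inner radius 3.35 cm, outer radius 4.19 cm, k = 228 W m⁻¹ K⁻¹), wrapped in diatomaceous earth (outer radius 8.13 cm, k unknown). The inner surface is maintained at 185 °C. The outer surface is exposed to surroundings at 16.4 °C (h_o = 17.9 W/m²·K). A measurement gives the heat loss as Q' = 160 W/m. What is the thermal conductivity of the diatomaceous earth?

ΣR = ΔT/Q' = |185 − 16.4|/160 = 1.054 m·K/W
Known resistances:
  R'_aluminium = ln(0.0419/0.0335)/(2πk) = 0.2237/(2π·228) = 1.562×10^-4 m·K/W
  R'_conv,out = 1/(2πr h) = 1/(2π·0.0813·17.9) = 0.1094 m·K/W
R_diatomaceous earth = ΣR − ΣR_known = 1.054 − 0.1096 = 0.9444 m·K/W
ln(r₂/r₁)/(2πk) = 0.9444 ⇒ k = 0.6629/(2π·0.9444) = 0.112 W/m·K

k = 0.112 W/m·K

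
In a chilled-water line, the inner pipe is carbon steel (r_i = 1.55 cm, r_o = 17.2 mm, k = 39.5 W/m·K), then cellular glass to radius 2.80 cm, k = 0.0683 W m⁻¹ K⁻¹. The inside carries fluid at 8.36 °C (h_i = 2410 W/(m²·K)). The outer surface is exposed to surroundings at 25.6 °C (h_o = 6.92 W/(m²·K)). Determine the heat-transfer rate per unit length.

Treat each layer as a resistance in series:
  R'_conv,in = 1/(2πr h) = 1/(2π·0.0155·2410) = 0.004261 m·K/W
  R'_carbon steel = ln(0.0172/0.0155)/(2πk) = 0.1041/(2π·39.5) = 4.193×10^-4 m·K/W
  R'_cellular glass = ln(0.0280/0.0172)/(2πk) = 0.4873/(2π·0.0683) = 1.136 m·K/W
  R'_conv,out = 1/(2πr h) = 1/(2π·0.0280·6.92) = 0.8214 m·K/W
ΣR = 0.004261 + 4.193×10^-4 + 1.136 + 0.8214 = 1.962 m·K/W
Q' = ΔT/ΣR = (8.36 °C − 25.6 °C)/1.962 = -8.79 W/m
(Negative Q' ⇒ heat flows inward; heat gain = 8.79 W/m.)

Q' = 8.79 W/m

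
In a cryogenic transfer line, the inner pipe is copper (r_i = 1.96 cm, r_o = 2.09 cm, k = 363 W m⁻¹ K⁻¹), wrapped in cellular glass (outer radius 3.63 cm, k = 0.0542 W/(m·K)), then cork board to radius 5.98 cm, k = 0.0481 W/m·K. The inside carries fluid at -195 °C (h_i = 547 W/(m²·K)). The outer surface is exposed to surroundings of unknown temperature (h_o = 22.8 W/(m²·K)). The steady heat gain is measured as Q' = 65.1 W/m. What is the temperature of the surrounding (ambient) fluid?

Sum the resistances:
  R'_conv,in = 1/(2πr h) = 1/(2π·0.0196·547) = 0.01484 m·K/W
  R'_copper = ln(0.0209/0.0196)/(2πk) = 0.06422/(2π·363) = 2.816×10^-5 m·K/W
  R'_cellular glass = ln(0.0363/0.0209)/(2πk) = 0.5521/(2π·0.0542) = 1.621 m·K/W
  R'_cork board = ln(0.0598/0.0363)/(2πk) = 0.4992/(2π·0.0481) = 1.652 m·K/W
  R'_conv,out = 1/(2πr h) = 1/(2π·0.0598·22.8) = 0.1167 m·K/W
ΣR = 3.404 m·K/W
ΔT = Q'·ΣR = 65.1 × 3.404 = 221.6 K
Heat flows inward, so T_out = T_in + ΔT = -195 + 221.6 = 26.6 °C

T_out = 26.6 °C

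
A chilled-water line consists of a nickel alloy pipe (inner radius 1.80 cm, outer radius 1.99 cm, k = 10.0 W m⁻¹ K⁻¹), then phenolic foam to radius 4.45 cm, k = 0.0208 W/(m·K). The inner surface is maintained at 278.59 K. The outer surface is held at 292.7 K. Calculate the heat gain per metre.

Q' = 2.29 W/m

Resistance network (inner→outer):
  R'_nickel alloy = ln(0.0199/0.0180)/(2πk) = 0.1003/(2π·10.0) = 0.001597 m·K/W
  R'_phenolic foam = ln(0.0445/0.0199)/(2πk) = 0.8048/(2π·0.0208) = 6.158 m·K/W
ΣR = 0.001597 + 6.158 = 6.160 m·K/W
Q' = ΔT/ΣR = (278.59 K − 292.7 K)/6.160 = -2.29 W/m
(Negative Q' ⇒ heat flows inward; heat gain = 2.29 W/m.)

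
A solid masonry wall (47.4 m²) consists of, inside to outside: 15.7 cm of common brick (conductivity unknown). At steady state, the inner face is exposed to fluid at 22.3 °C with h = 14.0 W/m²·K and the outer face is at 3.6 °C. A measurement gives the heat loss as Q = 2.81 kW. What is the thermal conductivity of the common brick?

ΣR = ΔT/Q = |22.3 − 3.6|/2810 = 0.006655 K/W
Known resistances:
  R_conv,in = 1/(hA) = 1/(14.0·47.4) = 0.001507 K/W
R_common brick = ΣR − ΣR_known = 0.006655 − 0.001507 = 0.005148 K/W
L/(kA) = 0.005148 ⇒ k = 0.157/(0.005148·47.4) = 0.643 W/m·K

k = 0.643 W/m·K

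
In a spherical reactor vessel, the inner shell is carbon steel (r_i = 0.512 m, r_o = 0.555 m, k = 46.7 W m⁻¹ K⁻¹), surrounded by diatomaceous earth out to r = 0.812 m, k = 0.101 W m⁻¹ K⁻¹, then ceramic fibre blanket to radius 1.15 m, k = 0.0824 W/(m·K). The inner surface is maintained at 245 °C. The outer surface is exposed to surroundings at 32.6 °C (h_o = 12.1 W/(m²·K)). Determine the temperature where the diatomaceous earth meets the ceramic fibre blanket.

Resistance network (inner→outer):
  R_carbon steel = (1/0.512 − 1/0.555)/(4πk) = 0.1513/(4π·46.7) = 2.579×10^-4 K/W
  R_diatomaceous earth = (1/0.555 − 1/0.812)/(4πk) = 0.5703/(4π·0.101) = 0.4493 K/W
  R_ceramic fibre blanket = (1/0.812 − 1/1.15)/(4πk) = 0.3620/(4π·0.0824) = 0.3496 K/W
  R_conv,out = 1/(4πr²h) = 1/(4π·1.15²·12.1) = 0.004973 K/W
ΣR = 2.579×10^-4 + 0.4493 + 0.3496 + 0.004973 = 0.8041 K/W
Q = ΔT/ΣR = (245 °C − 32.6 °C)/0.8041 = 264.1 W
From the inner boundary to the diatomaceous earth/ceramic fibre blanket interface, ΣR_partial = 0.4496 K/W.
T_interface = T_in − Q·ΣR_partial = 245 °C − (264.1)(0.4496) = 126 °C

T = 126 °C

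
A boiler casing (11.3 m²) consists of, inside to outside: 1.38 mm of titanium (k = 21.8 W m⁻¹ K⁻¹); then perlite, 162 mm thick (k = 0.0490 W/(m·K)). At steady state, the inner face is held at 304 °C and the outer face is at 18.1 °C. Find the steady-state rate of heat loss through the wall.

Treat each layer as a resistance in series:
  R_titanium = L/(kA) = 0.00138/(21.8·11.3) = 5.602×10^-6 K/W
  R_perlite = L/(kA) = 0.162/(0.0490·11.3) = 0.2926 K/W
ΣR = 5.602×10^-6 + 0.2926 = 0.2926 K/W
Q = ΔT/ΣR = (304 °C − 18.1 °C)/0.2926 = 977 W

Q = 977 W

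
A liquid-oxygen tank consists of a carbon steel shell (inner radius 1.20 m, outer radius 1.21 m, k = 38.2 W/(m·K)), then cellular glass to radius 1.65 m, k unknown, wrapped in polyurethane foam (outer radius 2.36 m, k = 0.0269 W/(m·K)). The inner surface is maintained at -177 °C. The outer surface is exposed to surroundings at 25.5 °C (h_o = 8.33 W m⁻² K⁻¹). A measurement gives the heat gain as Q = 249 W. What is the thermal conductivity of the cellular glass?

ΣR = ΔT/Q = |-177 − 25.5|/249 = 0.8133 K/W
Known resistances:
  R_carbon steel = (1/1.20 − 1/1.21)/(4πk) = 0.006887/(4π·38.2) = 1.435×10^-5 K/W
  R_polyurethane foam = (1/1.65 − 1/2.36)/(4πk) = 0.1823/(4π·0.0269) = 0.5394 K/W
  R_conv,out = 1/(4πr²h) = 1/(4π·2.36²·8.33) = 0.001715 K/W
R_cellular glass = ΣR − ΣR_known = 0.8133 − 0.5411 = 0.2722 K/W
(1/r₁−1/r₂)/(4πk) = 0.2722 ⇒ k = 0.2204/(4π·0.2722) = 0.0644 W/m·K

k = 0.0644 W/m·K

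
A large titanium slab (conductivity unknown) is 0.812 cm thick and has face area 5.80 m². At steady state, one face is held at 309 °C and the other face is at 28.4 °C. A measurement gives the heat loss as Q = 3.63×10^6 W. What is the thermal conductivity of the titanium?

ΣR = ΔT/Q = |309 − 28.4|/3.63×10^6 = 7.730×10^-5 K/W
L/(kA) = 7.730×10^-5 ⇒ k = 0.00812/(7.730×10^-5·5.80) = 18.1 W/m·K

k = 18.1 W/m·K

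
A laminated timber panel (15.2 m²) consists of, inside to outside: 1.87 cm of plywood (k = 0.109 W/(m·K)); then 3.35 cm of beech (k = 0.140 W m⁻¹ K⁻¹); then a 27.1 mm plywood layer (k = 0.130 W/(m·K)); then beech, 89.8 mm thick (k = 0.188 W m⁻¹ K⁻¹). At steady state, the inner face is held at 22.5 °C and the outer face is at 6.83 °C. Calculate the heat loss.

Treat each layer as a resistance in series:
  R_plywood = L/(kA) = 0.0187/(0.109·15.2) = 0.01129 K/W
  R_beech = L/(kA) = 0.0335/(0.140·15.2) = 0.01574 K/W
  R_plywood = L/(kA) = 0.0271/(0.130·15.2) = 0.01371 K/W
  R_beech = L/(kA) = 0.0898/(0.188·15.2) = 0.03142 K/W
ΣR = 0.01129 + 0.01574 + 0.01371 + 0.03142 = 0.07216 K/W
Q = ΔT/ΣR = (22.5 °C − 6.83 °C)/0.07216 = 217 W

Q = 217 W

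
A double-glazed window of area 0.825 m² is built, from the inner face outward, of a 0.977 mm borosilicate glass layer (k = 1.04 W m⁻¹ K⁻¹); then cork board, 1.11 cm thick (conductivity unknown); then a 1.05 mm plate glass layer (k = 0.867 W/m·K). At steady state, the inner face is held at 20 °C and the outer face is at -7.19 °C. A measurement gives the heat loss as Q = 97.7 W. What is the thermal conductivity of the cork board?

k = 0.0488 W/m·K

ΣR = ΔT/Q = |20 − -7.19|/97.7 = 0.2783 K/W
Known resistances:
  R_borosilicate glass = L/(kA) = 9.77×10^-4/(1.04·0.825) = 0.001139 K/W
  R_plate glass = L/(kA) = 0.00105/(0.867·0.825) = 0.001468 K/W
R_cork board = ΣR − ΣR_known = 0.2783 − 0.002607 = 0.2757 K/W
L/(kA) = 0.2757 ⇒ k = 0.0111/(0.2757·0.825) = 0.0488 W/m·K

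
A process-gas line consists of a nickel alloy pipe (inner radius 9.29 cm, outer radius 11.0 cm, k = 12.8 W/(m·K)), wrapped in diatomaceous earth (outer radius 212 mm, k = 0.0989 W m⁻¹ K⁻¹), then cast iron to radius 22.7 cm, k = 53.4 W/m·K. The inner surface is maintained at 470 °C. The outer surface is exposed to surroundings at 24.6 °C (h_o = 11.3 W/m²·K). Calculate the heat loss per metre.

Q' = 398 W/m

Treat each layer as a resistance in series:
  R'_nickel alloy = ln(0.110/0.0929)/(2πk) = 0.1690/(2π·12.8) = 0.002101 m·K/W
  R'_diatomaceous earth = ln(0.212/0.110)/(2πk) = 0.6561/(2π·0.0989) = 1.056 m·K/W
  R'_cast iron = ln(0.227/0.212)/(2πk) = 0.06836/(2π·53.4) = 2.038×10^-4 m·K/W
  R'_conv,out = 1/(2πr h) = 1/(2π·0.227·11.3) = 0.06205 m·K/W
ΣR = 0.002101 + 1.056 + 2.038×10^-4 + 0.06205 = 1.120 m·K/W
Q' = ΔT/ΣR = (470 °C − 24.6 °C)/1.120 = 398 W/m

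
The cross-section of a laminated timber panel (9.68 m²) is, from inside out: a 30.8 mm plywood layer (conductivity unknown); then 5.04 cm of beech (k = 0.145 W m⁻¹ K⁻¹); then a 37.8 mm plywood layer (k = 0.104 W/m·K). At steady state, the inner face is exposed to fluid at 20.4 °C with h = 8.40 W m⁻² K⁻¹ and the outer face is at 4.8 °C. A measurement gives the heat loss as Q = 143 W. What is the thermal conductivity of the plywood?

k = 0.136 W/m·K

ΣR = ΔT/Q = |20.4 − 4.8|/143 = 0.1091 K/W
Known resistances:
  R_conv,in = 1/(hA) = 1/(8.40·9.68) = 0.01230 K/W
  R_beech = L/(kA) = 0.0504/(0.145·9.68) = 0.03591 K/W
  R_plywood = L/(kA) = 0.0378/(0.104·9.68) = 0.03755 K/W
R_plywood = ΣR − ΣR_known = 0.1091 − 0.08576 = 0.02334 K/W
L/(kA) = 0.02334 ⇒ k = 0.0308/(0.02334·9.68) = 0.136 W/m·K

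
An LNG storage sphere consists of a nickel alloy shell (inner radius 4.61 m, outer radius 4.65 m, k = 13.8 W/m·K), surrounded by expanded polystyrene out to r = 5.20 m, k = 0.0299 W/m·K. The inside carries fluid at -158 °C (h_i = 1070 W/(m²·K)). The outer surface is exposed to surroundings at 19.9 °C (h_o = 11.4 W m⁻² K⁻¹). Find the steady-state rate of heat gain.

Series thermal resistances, inner to outer:
  R_conv,in = 1/(4πr²h) = 1/(4π·4.61²·1070) = 3.499×10^-6 K/W
  R_nickel alloy = (1/4.61 − 1/4.65)/(4πk) = 0.001866/(4π·13.8) = 1.076×10^-5 K/W
  R_expanded polystyrene = (1/4.65 − 1/5.20)/(4πk) = 0.02275/(4π·0.0299) = 0.06054 K/W
  R_conv,out = 1/(4πr²h) = 1/(4π·5.20²·11.4) = 2.582×10^-4 K/W
ΣR = 3.499×10^-6 + 1.076×10^-5 + 0.06054 + 2.582×10^-4 = 0.06081 K/W
Q = ΔT/ΣR = (-158 °C − 19.9 °C)/0.06081 = -2930 W
(Negative Q ⇒ heat flows inward; heat gain = 2930 W.)

Q = 2.93 kW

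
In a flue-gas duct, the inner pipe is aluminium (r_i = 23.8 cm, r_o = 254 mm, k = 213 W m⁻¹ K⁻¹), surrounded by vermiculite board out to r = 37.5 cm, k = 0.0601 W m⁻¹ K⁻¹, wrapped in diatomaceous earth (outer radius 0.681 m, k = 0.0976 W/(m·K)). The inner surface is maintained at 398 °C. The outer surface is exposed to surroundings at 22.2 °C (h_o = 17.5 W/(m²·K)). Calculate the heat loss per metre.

Q' = 186 W/m

Series thermal resistances, inner to outer:
  R'_aluminium = ln(0.254/0.238)/(2πk) = 0.06506/(2π·213) = 4.862×10^-5 m·K/W
  R'_vermiculite board = ln(0.375/0.254)/(2πk) = 0.3896/(2π·0.0601) = 1.032 m·K/W
  R'_diatomaceous earth = ln(0.681/0.375)/(2πk) = 0.5966/(2π·0.0976) = 0.9729 m·K/W
  R'_conv,out = 1/(2πr h) = 1/(2π·0.681·17.5) = 0.01335 m·K/W
ΣR = 4.862×10^-5 + 1.032 + 0.9729 + 0.01335 = 2.018 m·K/W
Q' = ΔT/ΣR = (398 °C − 22.2 °C)/2.018 = 186 W/m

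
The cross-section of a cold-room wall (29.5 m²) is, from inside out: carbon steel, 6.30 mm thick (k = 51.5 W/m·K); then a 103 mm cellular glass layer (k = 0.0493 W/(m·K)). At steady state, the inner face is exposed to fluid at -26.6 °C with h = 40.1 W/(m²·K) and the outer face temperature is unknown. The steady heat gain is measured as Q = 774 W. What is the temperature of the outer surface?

T_out = 28.9 °C

Sum the resistances:
  R_conv,in = 1/(hA) = 1/(40.1·29.5) = 8.453×10^-4 K/W
  R_carbon steel = L/(kA) = 0.00630/(51.5·29.5) = 4.147×10^-6 K/W
  R_cellular glass = L/(kA) = 0.103/(0.0493·29.5) = 0.07082 K/W
ΣR = 0.07167 K/W
ΔT = Q·ΣR = 774 × 0.07167 = 55.47 K
Heat flows inward, so T_out = T_in + ΔT = -26.6 + 55.47 = 28.9 °C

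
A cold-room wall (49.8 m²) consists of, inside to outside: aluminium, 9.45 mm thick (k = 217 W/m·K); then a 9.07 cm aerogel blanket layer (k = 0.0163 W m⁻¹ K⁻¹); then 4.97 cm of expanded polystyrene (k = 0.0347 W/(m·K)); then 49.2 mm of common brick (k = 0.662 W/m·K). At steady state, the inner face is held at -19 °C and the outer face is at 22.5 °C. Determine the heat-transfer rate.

Treat each layer as a resistance in series:
  R_aluminium = L/(kA) = 0.00945/(217·49.8) = 8.745×10^-7 K/W
  R_aerogel blanket = L/(kA) = 0.0907/(0.0163·49.8) = 0.1117 K/W
  R_expanded polystyrene = L/(kA) = 0.0497/(0.0347·49.8) = 0.02876 K/W
  R_common brick = L/(kA) = 0.0492/(0.662·49.8) = 0.001492 K/W
ΣR = 8.745×10^-7 + 0.1117 + 0.02876 + 0.001492 = 0.1420 K/W
Q = ΔT/ΣR = (-19 °C − 22.5 °C)/0.1420 = -292 W
(Negative Q ⇒ heat flows inward; heat gain = 292 W.)

Q = 292 W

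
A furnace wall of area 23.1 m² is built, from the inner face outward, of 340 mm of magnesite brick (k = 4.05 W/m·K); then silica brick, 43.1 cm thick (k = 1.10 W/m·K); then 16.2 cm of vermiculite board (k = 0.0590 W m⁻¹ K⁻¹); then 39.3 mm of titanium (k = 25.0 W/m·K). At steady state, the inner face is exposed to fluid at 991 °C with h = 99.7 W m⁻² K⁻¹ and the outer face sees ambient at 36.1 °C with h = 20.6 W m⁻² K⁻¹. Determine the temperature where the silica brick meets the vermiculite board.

Treat each layer as a resistance in series:
  R_conv,in = 1/(hA) = 1/(99.7·23.1) = 4.342×10^-4 K/W
  R_magnesite brick = L/(kA) = 0.340/(4.05·23.1) = 0.003634 K/W
  R_silica brick = L/(kA) = 0.431/(1.10·23.1) = 0.01696 K/W
  R_vermiculite board = L/(kA) = 0.162/(0.0590·23.1) = 0.1189 K/W
  R_titanium = L/(kA) = 0.0393/(25.0·23.1) = 6.805×10^-5 K/W
  R_conv,out = 1/(hA) = 1/(20.6·23.1) = 0.002101 K/W
ΣR = 4.342×10^-4 + 0.003634 + 0.01696 + 0.1189 + 6.805×10^-5 + 0.002101 = 0.1421 K/W
Q = ΔT/ΣR = (991 °C − 36.1 °C)/0.1421 = 6720 W
From the inner boundary to the silica brick/vermiculite board interface, ΣR_partial = 0.02103 K/W.
T_interface = T_in − Q·ΣR_partial = 991 °C − (6720)(0.02103) = 850 °C

T = 850 °C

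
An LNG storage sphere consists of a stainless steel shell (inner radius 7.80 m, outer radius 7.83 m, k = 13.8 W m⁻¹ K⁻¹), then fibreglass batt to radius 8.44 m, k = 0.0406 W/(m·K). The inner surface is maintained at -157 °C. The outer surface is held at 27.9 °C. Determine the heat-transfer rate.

Q = 10.2 kW

Series thermal resistances, inner to outer:
  R_stainless steel = (1/7.80 − 1/7.83)/(4πk) = 4.912×10^-4/(4π·13.8) = 2.833×10^-6 K/W
  R_fibreglass batt = (1/7.83 − 1/8.44)/(4πk) = 0.009231/(4π·0.0406) = 0.01809 K/W
ΣR = 2.833×10^-6 + 0.01809 = 0.01809 K/W
Q = ΔT/ΣR = (-157 °C − 27.9 °C)/0.01809 = -10200 W
(Negative Q ⇒ heat flows inward; heat gain = 10200 W.)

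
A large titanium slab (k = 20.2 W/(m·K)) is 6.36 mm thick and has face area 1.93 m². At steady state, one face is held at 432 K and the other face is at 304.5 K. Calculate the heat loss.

Q = kA·ΔT/L = 20.2 × 1.93 × |432 K − 304.5 K| / 0.00636 = 7.82×10^5 W

Q = 7.82×10^5 W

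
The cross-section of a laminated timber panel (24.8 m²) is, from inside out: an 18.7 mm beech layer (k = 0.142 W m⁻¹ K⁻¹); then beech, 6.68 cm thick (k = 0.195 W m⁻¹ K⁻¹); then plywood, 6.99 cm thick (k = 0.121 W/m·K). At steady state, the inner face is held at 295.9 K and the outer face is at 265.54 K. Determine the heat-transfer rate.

Q = 716 W

Series thermal resistances, inner to outer:
  R_beech = L/(kA) = 0.0187/(0.142·24.8) = 0.005310 K/W
  R_beech = L/(kA) = 0.0668/(0.195·24.8) = 0.01381 K/W
  R_plywood = L/(kA) = 0.0699/(0.121·24.8) = 0.02329 K/W
ΣR = 0.005310 + 0.01381 + 0.02329 = 0.04241 K/W
Q = ΔT/ΣR = (295.9 K − 265.54 K)/0.04241 = 716 W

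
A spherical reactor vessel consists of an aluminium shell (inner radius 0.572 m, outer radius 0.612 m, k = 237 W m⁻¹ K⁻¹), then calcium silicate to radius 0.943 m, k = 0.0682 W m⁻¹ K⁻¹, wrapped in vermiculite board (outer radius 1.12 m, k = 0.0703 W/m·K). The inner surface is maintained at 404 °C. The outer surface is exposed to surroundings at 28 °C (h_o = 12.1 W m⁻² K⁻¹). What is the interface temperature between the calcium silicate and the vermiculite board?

Resistance network (inner→outer):
  R_aluminium = (1/0.572 − 1/0.612)/(4πk) = 0.1143/(4π·237) = 3.837×10^-5 K/W
  R_calcium silicate = (1/0.612 − 1/0.943)/(4πk) = 0.5735/(4π·0.0682) = 0.6692 K/W
  R_vermiculite board = (1/0.943 − 1/1.12)/(4πk) = 0.1676/(4π·0.0703) = 0.1897 K/W
  R_conv,out = 1/(4πr²h) = 1/(4π·1.12²·12.1) = 0.005243 K/W
ΣR = 3.837×10^-5 + 0.6692 + 0.1897 + 0.005243 = 0.8642 K/W
Q = ΔT/ΣR = (404 °C − 28 °C)/0.8642 = 435.1 W
From the inner boundary to the calcium silicate/vermiculite board interface, ΣR_partial = 0.6692 K/W.
T_interface = T_in − Q·ΣR_partial = 404 °C − (435.1)(0.6692) = 113 °C

T = 113 °C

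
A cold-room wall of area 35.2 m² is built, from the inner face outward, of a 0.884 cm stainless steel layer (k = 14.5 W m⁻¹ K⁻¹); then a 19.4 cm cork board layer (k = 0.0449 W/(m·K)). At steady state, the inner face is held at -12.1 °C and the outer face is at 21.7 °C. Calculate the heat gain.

Q = 275 W

Treat each layer as a resistance in series:
  R_stainless steel = L/(kA) = 0.00884/(14.5·35.2) = 1.732×10^-5 K/W
  R_cork board = L/(kA) = 0.194/(0.0449·35.2) = 0.1227 K/W
ΣR = 1.732×10^-5 + 0.1227 = 0.1227 K/W
Q = ΔT/ΣR = (-12.1 °C − 21.7 °C)/0.1227 = -275 W
(Negative Q ⇒ heat flows inward; heat gain = 275 W.)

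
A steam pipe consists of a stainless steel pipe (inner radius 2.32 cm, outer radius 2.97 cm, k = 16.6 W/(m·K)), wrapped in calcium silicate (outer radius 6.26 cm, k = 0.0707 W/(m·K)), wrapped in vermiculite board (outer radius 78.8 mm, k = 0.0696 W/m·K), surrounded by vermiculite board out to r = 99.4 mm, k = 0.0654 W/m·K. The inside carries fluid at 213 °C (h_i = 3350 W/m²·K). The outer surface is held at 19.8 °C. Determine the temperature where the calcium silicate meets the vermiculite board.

T = 95.8 °C

Treat each layer as a resistance in series:
  R'_conv,in = 1/(2πr h) = 1/(2π·0.0232·3350) = 0.002048 m·K/W
  R'_stainless steel = ln(0.0297/0.0232)/(2πk) = 0.2470/(2π·16.6) = 0.002368 m·K/W
  R'_calcium silicate = ln(0.0626/0.0297)/(2πk) = 0.7456/(2π·0.0707) = 1.678 m·K/W
  R'_vermiculite board = ln(0.0788/0.0626)/(2πk) = 0.2301/(2π·0.0696) = 0.5263 m·K/W
  R'_vermiculite board = ln(0.0994/0.0788)/(2πk) = 0.2322/(2π·0.0654) = 0.5652 m·K/W
ΣR = 0.002048 + 0.002368 + 1.678 + 0.5263 + 0.5652 = 2.774 m·K/W
Q' = ΔT/ΣR = (213 °C − 19.8 °C)/2.774 = 69.65 W/m
From the inner boundary to the calcium silicate/vermiculite board interface, ΣR_partial = 1.682 m·K/W.
T_interface = T_in − Q'·ΣR_partial = 213 °C − (69.65)(1.682) = 95.8 °C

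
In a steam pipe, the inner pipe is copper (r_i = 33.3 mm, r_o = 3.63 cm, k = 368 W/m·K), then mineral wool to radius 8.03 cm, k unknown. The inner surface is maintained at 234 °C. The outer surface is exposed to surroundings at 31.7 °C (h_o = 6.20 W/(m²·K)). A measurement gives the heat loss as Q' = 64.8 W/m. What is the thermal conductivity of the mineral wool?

k = 0.0451 W/m·K

ΣR = ΔT/Q' = |234 − 31.7|/64.8 = 3.122 m·K/W
Known resistances:
  R'_copper = ln(0.0363/0.0333)/(2πk) = 0.08626/(2π·368) = 3.731×10^-5 m·K/W
  R'_conv,out = 1/(2πr h) = 1/(2π·0.0803·6.20) = 0.3197 m·K/W
R_mineral wool = ΣR − ΣR_known = 3.122 − 0.3197 = 2.802 m·K/W
ln(r₂/r₁)/(2πk) = 2.802 ⇒ k = 0.7940/(2π·2.802) = 0.0451 W/m·K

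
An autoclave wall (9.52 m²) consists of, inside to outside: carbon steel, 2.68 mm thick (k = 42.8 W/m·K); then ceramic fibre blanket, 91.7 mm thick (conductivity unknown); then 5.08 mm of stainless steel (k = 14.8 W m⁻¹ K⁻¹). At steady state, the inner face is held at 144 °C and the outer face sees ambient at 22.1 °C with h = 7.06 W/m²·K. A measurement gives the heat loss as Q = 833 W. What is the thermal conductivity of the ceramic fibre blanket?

ΣR = ΔT/Q = |144 − 22.1|/833 = 0.1463 K/W
Known resistances:
  R_carbon steel = L/(kA) = 0.00268/(42.8·9.52) = 6.577×10^-6 K/W
  R_stainless steel = L/(kA) = 0.00508/(14.8·9.52) = 3.605×10^-5 K/W
  R_conv,out = 1/(hA) = 1/(7.06·9.52) = 0.01488 K/W
R_ceramic fibre blanket = ΣR − ΣR_known = 0.1463 − 0.01492 = 0.1314 K/W
L/(kA) = 0.1314 ⇒ k = 0.0917/(0.1314·9.52) = 0.0733 W/m·K

k = 0.0733 W/m·K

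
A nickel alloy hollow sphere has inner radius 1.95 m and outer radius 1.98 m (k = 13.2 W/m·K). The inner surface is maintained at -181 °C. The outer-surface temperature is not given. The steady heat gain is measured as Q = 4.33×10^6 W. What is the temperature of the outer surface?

Series resistances:
  R_nickel alloy = (1/1.95 − 1/1.98)/(4πk) = 0.007770/(4π·13.2) = 4.684×10^-5 K/W
ΣR = 4.684×10^-5 K/W
ΔT = Q·ΣR = 4.33×10^6 × 4.684×10^-5 = 202.8 K
Heat flows inward, so T_out = T_in + ΔT = -181 + 202.8 = 21.8 °C

T_out = 21.8 °C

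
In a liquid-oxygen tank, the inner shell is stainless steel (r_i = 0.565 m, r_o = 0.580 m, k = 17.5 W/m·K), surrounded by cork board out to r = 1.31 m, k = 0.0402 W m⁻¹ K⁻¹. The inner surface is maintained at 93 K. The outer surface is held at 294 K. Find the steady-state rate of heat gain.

Q = 106 W

Series thermal resistances, inner to outer:
  R_stainless steel = (1/0.565 − 1/0.580)/(4πk) = 0.04577/(4π·17.5) = 2.081×10^-4 K/W
  R_cork board = (1/0.580 − 1/1.31)/(4πk) = 0.9608/(4π·0.0402) = 1.902 K/W
ΣR = 2.081×10^-4 + 1.902 = 1.902 K/W
Q = ΔT/ΣR = (93 K − 294 K)/1.902 = -106 W
(Negative Q ⇒ heat flows inward; heat gain = 106 W.)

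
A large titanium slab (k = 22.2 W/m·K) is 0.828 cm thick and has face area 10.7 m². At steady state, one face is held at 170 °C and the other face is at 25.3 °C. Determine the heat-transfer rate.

Q = kA·ΔT/L = 22.2 × 10.7 × |170 °C − 25.3 °C| / 0.00828 = 4.15×10^6 W

Q = 4150 kW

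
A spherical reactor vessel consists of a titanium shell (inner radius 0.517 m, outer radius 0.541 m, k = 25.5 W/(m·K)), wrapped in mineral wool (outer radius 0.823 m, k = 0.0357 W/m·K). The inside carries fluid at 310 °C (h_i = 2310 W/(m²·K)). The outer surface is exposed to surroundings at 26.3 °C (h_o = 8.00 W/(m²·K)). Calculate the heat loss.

Resistance network (inner→outer):
  R_conv,in = 1/(4πr²h) = 1/(4π·0.517²·2310) = 1.289×10^-4 K/W
  R_titanium = (1/0.517 − 1/0.541)/(4πk) = 0.08581/(4π·25.5) = 2.678×10^-4 K/W
  R_mineral wool = (1/0.541 − 1/0.823)/(4πk) = 0.6334/(4π·0.0357) = 1.412 K/W
  R_conv,out = 1/(4πr²h) = 1/(4π·0.823²·8.00) = 0.01469 K/W
ΣR = 1.289×10^-4 + 2.678×10^-4 + 1.412 + 0.01469 = 1.427 K/W
Q = ΔT/ΣR = (310 °C − 26.3 °C)/1.427 = 199 W

Q = 199 W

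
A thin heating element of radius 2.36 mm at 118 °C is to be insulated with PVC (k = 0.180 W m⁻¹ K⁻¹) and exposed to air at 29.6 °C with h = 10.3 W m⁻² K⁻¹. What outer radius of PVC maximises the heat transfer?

For a cylinder, r_cr = k_ins/h = 0.180/10.3 = 0.0175 m = 1.75 cm

r_cr = 1.75 cm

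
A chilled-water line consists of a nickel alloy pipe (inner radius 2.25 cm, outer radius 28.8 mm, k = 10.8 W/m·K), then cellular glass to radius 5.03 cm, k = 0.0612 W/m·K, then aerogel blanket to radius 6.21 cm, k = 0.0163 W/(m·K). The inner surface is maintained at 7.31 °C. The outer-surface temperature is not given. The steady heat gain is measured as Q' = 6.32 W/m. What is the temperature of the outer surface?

T_out = 29.5 °C

Series resistances:
  R'_nickel alloy = ln(0.0288/0.0225)/(2πk) = 0.2469/(2π·10.8) = 0.003638 m·K/W
  R'_cellular glass = ln(0.0503/0.0288)/(2πk) = 0.5576/(2π·0.0612) = 1.450 m·K/W
  R'_aerogel blanket = ln(0.0621/0.0503)/(2πk) = 0.2107/(2π·0.0163) = 2.058 m·K/W
ΣR = 3.511 m·K/W
ΔT = Q'·ΣR = 6.32 × 3.511 = 22.19 K
Heat flows inward, so T_out = T_in + ΔT = 7.31 + 22.19 = 29.5 °C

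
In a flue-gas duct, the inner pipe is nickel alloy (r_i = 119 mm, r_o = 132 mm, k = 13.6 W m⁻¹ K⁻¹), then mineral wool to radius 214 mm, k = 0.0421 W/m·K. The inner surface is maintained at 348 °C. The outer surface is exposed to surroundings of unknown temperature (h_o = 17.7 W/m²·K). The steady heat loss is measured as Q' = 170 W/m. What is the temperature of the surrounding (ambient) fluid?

Sum the resistances:
  R'_nickel alloy = ln(0.132/0.119)/(2πk) = 0.1037/(2π·13.6) = 0.001213 m·K/W
  R'_mineral wool = ln(0.214/0.132)/(2πk) = 0.4832/(2π·0.0421) = 1.827 m·K/W
  R'_conv,out = 1/(2πr h) = 1/(2π·0.214·17.7) = 0.04202 m·K/W
ΣR = 1.870 m·K/W
ΔT = Q'·ΣR = 170 × 1.870 = 317.9 K
Heat flows outward, so T_out = T_in − ΔT = 348 − 317.9 = 30.1 °C

T_out = 30.1 °C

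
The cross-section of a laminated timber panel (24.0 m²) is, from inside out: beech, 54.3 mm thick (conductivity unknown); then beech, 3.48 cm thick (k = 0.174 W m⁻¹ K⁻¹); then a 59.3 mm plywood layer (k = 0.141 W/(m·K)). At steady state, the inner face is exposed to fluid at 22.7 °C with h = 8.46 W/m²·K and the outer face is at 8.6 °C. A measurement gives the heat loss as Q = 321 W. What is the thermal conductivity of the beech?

k = 0.172 W/m·K

ΣR = ΔT/Q = |22.7 − 8.6|/321 = 0.04393 K/W
Known resistances:
  R_conv,in = 1/(hA) = 1/(8.46·24.0) = 0.004925 K/W
  R_beech = L/(kA) = 0.0348/(0.174·24.0) = 0.008333 K/W
  R_plywood = L/(kA) = 0.0593/(0.141·24.0) = 0.01752 K/W
R_beech = ΣR − ΣR_known = 0.04393 − 0.03078 = 0.01315 K/W
L/(kA) = 0.01315 ⇒ k = 0.0543/(0.01315·24.0) = 0.172 W/m·K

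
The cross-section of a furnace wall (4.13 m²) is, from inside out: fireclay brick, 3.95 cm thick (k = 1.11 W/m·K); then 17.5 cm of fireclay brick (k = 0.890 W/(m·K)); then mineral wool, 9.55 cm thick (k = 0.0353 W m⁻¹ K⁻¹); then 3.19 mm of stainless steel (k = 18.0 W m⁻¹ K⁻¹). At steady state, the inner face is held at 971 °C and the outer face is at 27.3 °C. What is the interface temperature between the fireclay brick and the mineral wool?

Series thermal resistances, inner to outer:
  R_fireclay brick = L/(kA) = 0.0395/(1.11·4.13) = 0.008616 K/W
  R_fireclay brick = L/(kA) = 0.175/(0.890·4.13) = 0.04761 K/W
  R_mineral wool = L/(kA) = 0.0955/(0.0353·4.13) = 0.6551 K/W
  R_stainless steel = L/(kA) = 0.00319/(18.0·4.13) = 4.291×10^-5 K/W
ΣR = 0.008616 + 0.04761 + 0.6551 + 4.291×10^-5 = 0.7114 K/W
Q = ΔT/ΣR = (971 °C − 27.3 °C)/0.7114 = 1327 W
From the inner boundary to the fireclay brick/mineral wool interface, ΣR_partial = 0.05623 K/W.
T_interface = T_in − Q·ΣR_partial = 971 °C − (1327)(0.05623) = 896 °C

T = 896 °C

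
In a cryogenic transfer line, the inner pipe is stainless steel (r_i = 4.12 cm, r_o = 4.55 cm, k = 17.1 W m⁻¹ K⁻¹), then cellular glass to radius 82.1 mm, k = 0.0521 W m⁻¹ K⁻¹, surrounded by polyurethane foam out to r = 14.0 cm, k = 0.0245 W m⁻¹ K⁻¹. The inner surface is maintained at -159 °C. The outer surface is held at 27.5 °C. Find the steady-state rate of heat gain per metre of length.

Resistance network (inner→outer):
  R'_stainless steel = ln(0.0455/0.0412)/(2πk) = 0.09927/(2π·17.1) = 9.240×10^-4 m·K/W
  R'_cellular glass = ln(0.0821/0.0455)/(2πk) = 0.5902/(2π·0.0521) = 1.803 m·K/W
  R'_polyurethane foam = ln(0.140/0.0821)/(2πk) = 0.5337/(2π·0.0245) = 3.467 m·K/W
ΣR = 9.240×10^-4 + 1.803 + 3.467 = 5.271 m·K/W
Q' = ΔT/ΣR = (-159 °C − 27.5 °C)/5.271 = -35.4 W/m
(Negative Q' ⇒ heat flows inward; heat gain = 35.4 W/m.)

Q' = 35.4 W/m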